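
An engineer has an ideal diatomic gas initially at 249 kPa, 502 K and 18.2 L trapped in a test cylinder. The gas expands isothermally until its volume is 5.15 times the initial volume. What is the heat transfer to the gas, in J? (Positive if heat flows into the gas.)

n = P₁V₁/(RT₁) = 249×18.2/(8.314×502) = 1.09 mol.
Isothermal: T stays 502 K; PV = const ⇒ V₂ = 93.7 L, P₂ = 48.3 kPa.
ΔU = 0 (ideal gas, T constant).
W = nRT ln(V₂/V₁) = 1.09×8.314×502×ln(5.15) = 7430 J.
Q = ΔU + W = 7430 J.

7430 J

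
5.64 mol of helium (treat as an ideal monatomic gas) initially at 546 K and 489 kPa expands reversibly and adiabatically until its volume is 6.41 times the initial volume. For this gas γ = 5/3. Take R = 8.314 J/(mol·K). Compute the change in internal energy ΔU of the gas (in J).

-27300 J

V₁ = nRT₁/P₁ = 5.64×8.314×546/489 = 52.4 L.
Adiabatic: TV^(γ−1) = const ⇒ T₂ = 546×(0.156)^0.667 = 158 K; PV^γ = const ⇒ P₂ = 22.1 kPa.
For an ideal gas ΔU = nCvΔT with Cv = (3/2)R = 12.5 J/(mol·K).
ΔU = 5.64×12.5×(158−546) = -27300 J.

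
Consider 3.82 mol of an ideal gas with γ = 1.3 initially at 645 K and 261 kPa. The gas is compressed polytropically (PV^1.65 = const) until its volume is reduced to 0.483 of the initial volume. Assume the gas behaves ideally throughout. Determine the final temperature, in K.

1040 K

V₁ = nRT₁/P₁ = 3.82×8.314×645/261 = 78.5 L.
Polytropic n=1.65: T₂ = T₁(V₁/V₂)^(n−1) = 645×(2.07)^0.65 = 1040 K; P₂ = P₁(V₁/V₂)^n = 867 kPa.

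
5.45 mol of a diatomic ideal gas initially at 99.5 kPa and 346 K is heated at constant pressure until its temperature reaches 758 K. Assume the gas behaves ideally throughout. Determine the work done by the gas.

18700 J

V₁ = nRT₁/P₁ = 5.45×8.314×346/99.5 = 158 L.
Isobaric: P stays 99.5 kPa; V/T = const ⇒ T₂ = 758 K, V₂ = 345 L.
W = PΔV = 99.5×(345−158) kPa·L = 18700 J.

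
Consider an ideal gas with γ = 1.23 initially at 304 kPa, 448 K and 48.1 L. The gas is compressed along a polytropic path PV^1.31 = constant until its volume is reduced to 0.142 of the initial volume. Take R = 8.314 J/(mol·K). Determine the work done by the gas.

n = P₁V₁/(RT₁) = 304×48.1/(8.314×448) = 3.93 mol.
Polytropic n=1.31: T₂ = T₁(V₁/V₂)^(n−1) = 448×(7.04)^0.31 = 820 K; P₂ = P₁(V₁/V₂)^n = 3920 kPa.
W = (P₁V₁−P₂V₂)/(n−1) = (304×48.1−3920×6.83)/0.31 = -39200 J.

-39200 J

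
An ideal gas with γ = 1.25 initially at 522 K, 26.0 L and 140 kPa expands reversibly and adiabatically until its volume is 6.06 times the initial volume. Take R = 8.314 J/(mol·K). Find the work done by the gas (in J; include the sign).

n = P₁V₁/(RT₁) = 140×26.0/(8.314×522) = 0.839 mol.
Adiabatic: TV^(γ−1) = const ⇒ T₂ = 522×(0.165)^0.250 = 333 K; PV^γ = const ⇒ P₂ = 14.7 kPa.
ΔU = nCvΔT = 0.839×33.3×(333−522) = -5280 J.
Q = 0 for an adiabatic process, so W = −ΔU = 5280 J.

5280 J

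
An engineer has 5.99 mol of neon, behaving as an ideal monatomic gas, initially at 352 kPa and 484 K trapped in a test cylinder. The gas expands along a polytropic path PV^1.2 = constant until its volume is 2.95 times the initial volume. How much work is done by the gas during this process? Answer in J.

23400 J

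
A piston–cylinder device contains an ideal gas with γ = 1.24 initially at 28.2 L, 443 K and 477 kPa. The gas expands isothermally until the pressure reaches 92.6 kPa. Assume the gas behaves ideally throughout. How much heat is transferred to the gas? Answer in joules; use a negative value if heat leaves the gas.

22000 J

n = P₁V₁/(RT₁) = 477×28.2/(8.314×443) = 3.65 mol.
Isothermal: T stays 443 K; PV = const ⇒ V₂ = 145 L, P₂ = 92.6 kPa.
ΔU = 0 (ideal gas, T constant).
W = nRT ln(V₂/V₁) = 3.65×8.314×443×ln(5.15) = 22000 J.
Q = ΔU + W = 22000 J.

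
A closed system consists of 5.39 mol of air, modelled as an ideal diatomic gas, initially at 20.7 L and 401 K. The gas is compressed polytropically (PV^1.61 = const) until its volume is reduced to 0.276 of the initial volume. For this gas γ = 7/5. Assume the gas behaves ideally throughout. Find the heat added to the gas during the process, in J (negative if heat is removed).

P₁ = nRT₁/V₁ = 5.39×8.314×401/20.7 = 868 kPa.
Polytropic n=1.61: T₂ = T₁(V₁/V₂)^(n−1) = 401×(3.62)^0.61 = 879 K; P₂ = P₁(V₁/V₂)^n = 6900 kPa.
W = (P₁V₁−P₂V₂)/(n−1) = (868×20.7−6900×5.71)/0.61 = -35100 J.
ΔU = nCvΔT = 5.39×20.8×(879−401) = 53600 J.
Q = ΔU + W = 18500 J.

18500 J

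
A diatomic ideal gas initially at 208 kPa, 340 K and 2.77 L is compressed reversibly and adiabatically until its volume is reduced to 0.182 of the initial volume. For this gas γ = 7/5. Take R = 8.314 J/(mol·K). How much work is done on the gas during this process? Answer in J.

1410 J

n = P₁V₁/(RT₁) = 208×2.77/(8.314×340) = 0.204 mol.
Adiabatic: TV^(γ−1) = const ⇒ T₂ = 340×(5.49)^0.400 = 672 K; PV^γ = const ⇒ P₂ = 2260 kPa.
ΔU = nCvΔT = 0.204×20.8×(672−340) = 1410 J.
Q = 0 for an adiabatic process, so W = −ΔU = -1410 J.
Work done on the gas = −W_by = 1410 J.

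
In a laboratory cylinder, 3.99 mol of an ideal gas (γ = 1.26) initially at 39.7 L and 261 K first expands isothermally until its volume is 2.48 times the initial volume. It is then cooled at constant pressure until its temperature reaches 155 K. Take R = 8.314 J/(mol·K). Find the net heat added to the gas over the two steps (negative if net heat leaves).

P₁ = nRT₁/V₁ = 3.99×8.314×261/39.7 = 218 kPa.
Step 1 — Isothermal: T stays 261 K; PV = const ⇒ V₂ = 98.5 L, P₂ = 87.9 kPa.
ΔU = 0 (ideal gas, T constant).
W = nRT ln(V₂/V₁) = 3.99×8.314×261×ln(2.48) = 7860 J.
Q = ΔU + W = 7860 J.
State after step 1: P = 87.9 kPa, V = 98.5 L, T = 261 K.
Step 2 — Isobaric: P stays 87.9 kPa; V/T = const ⇒ T₂ = 155 K, V₂ = 58.5 L.
W = PΔV = 87.9×(58.5−98.5) kPa·L = -3520 J.
ΔU = nCvΔT = 3.99×32.0×(155−261) = -13500 J.
Q = ΔU + W = nCpΔT = -17000 J.
Net over both steps: W = 4350 J, Q = -9180 J, ΔU = -13500 J.

-9180 J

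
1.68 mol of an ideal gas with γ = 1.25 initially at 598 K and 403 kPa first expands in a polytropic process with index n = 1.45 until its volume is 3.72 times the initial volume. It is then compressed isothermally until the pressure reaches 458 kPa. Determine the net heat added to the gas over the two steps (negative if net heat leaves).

-16000 J

V₁ = nRT₁/P₁ = 1.68×8.314×598/403 = 20.7 L.
Step 1 — Polytropic n=1.45: T₂ = T₁(V₁/V₂)^(n−1) = 598×(0.269)^0.45 = 331 K; P₂ = P₁(V₁/V₂)^n = 60.0 kPa.
W = (P₁V₁−P₂V₂)/(n−1) = (403×20.7−60.0×77.1)/0.45 = 8280 J.
ΔU = nCvΔT = 1.68×33.3×(331−598) = -14900 J.
Q = ΔU + W = -6630 J.
State after step 1: P = 60.0 kPa, V = 77.1 L, T = 331 K.
Step 2 — Isothermal: T stays 331 K; PV = const ⇒ V₂ = 10.1 L, P₂ = 458 kPa.
ΔU = 0 (ideal gas, T constant).
W = nRT ln(V₂/V₁) = 1.68×8.314×331×ln(0.131) = -9400 J.
Q = ΔU + W = -9400 J.
Net over both steps: W = -1120 J, Q = -16000 J, ΔU = -14900 J.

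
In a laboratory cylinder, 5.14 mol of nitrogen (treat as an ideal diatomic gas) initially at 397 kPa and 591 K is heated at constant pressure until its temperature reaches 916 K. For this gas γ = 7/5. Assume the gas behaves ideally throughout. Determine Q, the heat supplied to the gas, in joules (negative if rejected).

48600 J

V₁ = nRT₁/P₁ = 5.14×8.314×591/397 = 63.6 L.
Isobaric: P stays 397 kPa; V/T = const ⇒ T₂ = 916 K, V₂ = 98.6 L.
W = PΔV = 397×(98.6−63.6) kPa·L = 13900 J.
ΔU = nCvΔT = 5.14×20.8×(916−591) = 34700 J.
Q = ΔU + W = nCpΔT = 48600 J.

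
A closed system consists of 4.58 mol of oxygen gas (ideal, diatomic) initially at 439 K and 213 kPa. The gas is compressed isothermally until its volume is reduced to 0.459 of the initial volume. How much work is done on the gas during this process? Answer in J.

V₁ = nRT₁/P₁ = 4.58×8.314×439/213 = 78.5 L.
Isothermal: T stays 439 K; PV = const ⇒ V₂ = 36.0 L, P₂ = 464 kPa.
W = nRT ln(V₂/V₁) = 4.58×8.314×439×ln(0.459) = -13000 J.
Work done on the gas = −W_by = 13000 J.

13000 J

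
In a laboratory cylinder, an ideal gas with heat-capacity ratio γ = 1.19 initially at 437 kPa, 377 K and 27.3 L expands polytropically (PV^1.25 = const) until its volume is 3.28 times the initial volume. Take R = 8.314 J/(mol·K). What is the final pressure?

Polytropic n=1.25: T₂ = T₁(V₁/V₂)^(n−1) = 377×(0.305)^0.25 = 280 K; P₂ = P₁(V₁/V₂)^n = 99.0 kPa.

99.0 kPa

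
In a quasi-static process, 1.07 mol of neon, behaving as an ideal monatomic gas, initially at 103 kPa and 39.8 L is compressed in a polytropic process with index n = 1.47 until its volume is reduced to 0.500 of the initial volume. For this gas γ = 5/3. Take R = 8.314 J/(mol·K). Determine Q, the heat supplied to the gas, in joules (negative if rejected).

T₁ = P₁V₁/(nR) = 103×39.8/(1.07×8.314) = 461 K.
Polytropic n=1.47: T₂ = T₁(V₁/V₂)^(n−1) = 461×(2.00)^0.47 = 638 K; P₂ = P₁(V₁/V₂)^n = 285 kPa.
W = (P₁V₁−P₂V₂)/(n−1) = (103×39.8−285×19.9)/0.47 = -3360 J.
ΔU = nCvΔT = 1.07×12.5×(638−461) = 2370 J.
Q = ΔU + W = -991 J.

-991 J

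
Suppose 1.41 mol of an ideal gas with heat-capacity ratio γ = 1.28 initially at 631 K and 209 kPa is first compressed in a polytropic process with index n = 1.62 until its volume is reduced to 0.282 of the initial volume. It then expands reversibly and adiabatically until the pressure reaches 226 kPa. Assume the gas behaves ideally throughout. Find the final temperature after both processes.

V₁ = nRT₁/P₁ = 1.41×8.314×631/209 = 35.4 L.
Step 1 — Polytropic n=1.62: T₂ = T₁(V₁/V₂)^(n−1) = 631×(3.55)^0.62 = 1380 K; P₂ = P₁(V₁/V₂)^n = 1620 kPa.
W = (P₁V₁−P₂V₂)/(n−1) = (209×35.4−1620×9.98)/0.62 = -14200 J.
ΔU = nCvΔT = 1.41×29.7×(1380−631) = 31500 J.
Q = ΔU + W = 17300 J.
State after step 1: P = 1620 kPa, V = 9.98 L, T = 1380 K.
Step 2 — Adiabatic: T₂/T₁ = (P₂/P₁)^((γ−1)/γ) ⇒ T₂ = 1380×(0.139)^0.219 = 898 K; V₂ = 46.6 L.
ΔU = nCvΔT = 1.41×29.7×(898−1380) = -20300 J.
Q = 0 for an adiabatic process, so W = −ΔU = 20300 J.
Net over both steps: W = 6070 J, Q = 17300 J, ΔU = 11200 J.

898 K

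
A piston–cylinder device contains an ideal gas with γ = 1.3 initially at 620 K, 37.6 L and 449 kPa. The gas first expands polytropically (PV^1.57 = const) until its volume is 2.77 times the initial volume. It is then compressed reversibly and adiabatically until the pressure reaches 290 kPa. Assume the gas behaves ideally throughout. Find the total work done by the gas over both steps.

n = P₁V₁/(RT₁) = 449×37.6/(8.314×620) = 3.28 mol.
Step 1 — Polytropic n=1.57: T₂ = T₁(V₁/V₂)^(n−1) = 620×(0.361)^0.57 = 347 K; P₂ = P₁(V₁/V₂)^n = 90.7 kPa.
W = (P₁V₁−P₂V₂)/(n−1) = (449×37.6−90.7×104)/0.57 = 13000 J.
ΔU = nCvΔT = 3.28×27.7×(347−620) = -24800 J.
Q = ΔU + W = -11700 J.
State after step 1: P = 90.7 kPa, V = 104 L, T = 347 K.
Step 2 — Adiabatic: T₂/T₁ = (P₂/P₁)^((γ−1)/γ) ⇒ T₂ = 347×(3.20)^0.231 = 454 K; V₂ = 42.6 L.
ΔU = nCvΔT = 3.28×27.7×(454−347) = 9690 J.
Q = 0 for an adiabatic process, so W = −ΔU = -9690 J.
Net over both steps: W = 3360 J, Q = -11700 J, ΔU = -15100 J.

3360 J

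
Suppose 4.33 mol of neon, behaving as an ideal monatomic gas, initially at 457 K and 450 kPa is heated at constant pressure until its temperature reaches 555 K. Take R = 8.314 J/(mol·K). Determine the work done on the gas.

-3530 J

V₁ = nRT₁/P₁ = 4.33×8.314×457/450 = 36.6 L.
Isobaric: P stays 450 kPa; V/T = const ⇒ T₂ = 555 K, V₂ = 44.4 L.
W = PΔV = 450×(44.4−36.6) kPa·L = 3530 J.
Work done on the gas = −W_by = -3530 J.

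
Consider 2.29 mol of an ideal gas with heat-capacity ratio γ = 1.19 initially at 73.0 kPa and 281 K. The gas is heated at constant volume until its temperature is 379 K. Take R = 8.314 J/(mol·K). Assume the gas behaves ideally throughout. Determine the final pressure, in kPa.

V₁ = nRT₁/P₁ = 2.29×8.314×281/73.0 = 73.3 L.
Isochoric: V stays 73.3 L; P/T = const ⇒ T₂ = 379 K, P₂ = 98.5 kPa.

98.5 kPa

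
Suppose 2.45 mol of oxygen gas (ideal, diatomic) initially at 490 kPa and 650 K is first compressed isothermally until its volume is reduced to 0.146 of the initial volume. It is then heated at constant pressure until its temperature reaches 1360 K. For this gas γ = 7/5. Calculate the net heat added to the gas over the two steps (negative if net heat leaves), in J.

V₁ = nRT₁/P₁ = 2.45×8.314×650/490 = 27.0 L.
Step 1 — Isothermal: T stays 650 K; PV = const ⇒ V₂ = 3.94 L, P₂ = 3360 kPa.
ΔU = 0 (ideal gas, T constant).
W = nRT ln(V₂/V₁) = 2.45×8.314×650×ln(0.146) = -25500 J.
Q = ΔU + W = -25500 J.
State after step 1: P = 3360 kPa, V = 3.94 L, T = 650 K.
Step 2 — Isobaric: P stays 3360 kPa; V/T = const ⇒ T₂ = 1360 K, V₂ = 8.25 L.
W = PΔV = 3360×(8.25−3.94) kPa·L = 14500 J.
ΔU = nCvΔT = 2.45×20.8×(1360−650) = 36200 J.
Q = ΔU + W = nCpΔT = 50600 J.
Net over both steps: W = -11000 J, Q = 25100 J, ΔU = 36200 J.

25100 J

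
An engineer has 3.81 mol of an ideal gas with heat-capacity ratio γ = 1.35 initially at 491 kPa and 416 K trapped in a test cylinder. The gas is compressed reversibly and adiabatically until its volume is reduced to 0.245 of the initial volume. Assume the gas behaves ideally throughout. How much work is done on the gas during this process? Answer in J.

V₁ = nRT₁/P₁ = 3.81×8.314×416/491 = 26.8 L.
Adiabatic: TV^(γ−1) = const ⇒ T₂ = 416×(4.08)^0.350 = 681 K; PV^γ = const ⇒ P₂ = 3280 kPa.
ΔU = nCvΔT = 3.81×23.8×(681−416) = 23900 J.
Q = 0 for an adiabatic process, so W = −ΔU = -23900 J.
Work done on the gas = −W_by = 23900 J.

23900 J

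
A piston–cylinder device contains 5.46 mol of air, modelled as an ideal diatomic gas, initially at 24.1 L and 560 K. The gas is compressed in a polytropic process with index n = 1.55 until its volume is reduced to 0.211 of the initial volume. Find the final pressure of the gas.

P₁ = nRT₁/V₁ = 5.46×8.314×560/24.1 = 1050 kPa.
Polytropic n=1.55: T₂ = T₁(V₁/V₂)^(n−1) = 560×(4.74)^0.55 = 1320 K; P₂ = P₁(V₁/V₂)^n = 11800 kPa.

11800 kPa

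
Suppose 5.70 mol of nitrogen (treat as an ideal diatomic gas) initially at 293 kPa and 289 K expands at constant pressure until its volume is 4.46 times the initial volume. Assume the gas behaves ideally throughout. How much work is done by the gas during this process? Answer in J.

47400 J

V₁ = nRT₁/P₁ = 5.70×8.314×289/293 = 46.7 L.
Isobaric: P stays 293 kPa; V/T = const ⇒ T₂ = 1290 K, V₂ = 208 L.
W = PΔV = 293×(208−46.7) kPa·L = 47400 J.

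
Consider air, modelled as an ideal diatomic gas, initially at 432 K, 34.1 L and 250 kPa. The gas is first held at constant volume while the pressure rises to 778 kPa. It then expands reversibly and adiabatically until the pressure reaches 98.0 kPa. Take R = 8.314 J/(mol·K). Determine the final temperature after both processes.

n = P₁V₁/(RT₁) = 250×34.1/(8.314×432) = 2.37 mol.
Step 1 — Isochoric: V stays 34.1 L; P/T = const ⇒ T₂ = 1340 K, P₂ = 778 kPa.
W = 0 (no volume change).
ΔU = nCvΔT = 2.37×20.8×(1340−432) = 45000 J.
Q = ΔU = 45000 J.
State after step 1: P = 778 kPa, V = 34.1 L, T = 1340 K.
Step 2 — Adiabatic: T₂/T₁ = (P₂/P₁)^((γ−1)/γ) ⇒ T₂ = 1340×(0.126)^0.286 = 744 K; V₂ = 150 L.
ΔU = nCvΔT = 2.37×20.8×(744−1340) = -29600 J.
Q = 0 for an adiabatic process, so W = −ΔU = 29600 J.
Net over both steps: W = 29600 J, Q = 45000 J, ΔU = 15400 J.

744 K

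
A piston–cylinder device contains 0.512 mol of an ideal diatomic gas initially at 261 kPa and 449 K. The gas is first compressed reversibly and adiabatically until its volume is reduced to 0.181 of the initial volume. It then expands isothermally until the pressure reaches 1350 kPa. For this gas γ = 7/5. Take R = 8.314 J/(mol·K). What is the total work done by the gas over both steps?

-1850 J

V₁ = nRT₁/P₁ = 0.512×8.314×449/261 = 7.32 L.
Step 1 — Adiabatic: TV^(γ−1) = const ⇒ T₂ = 449×(5.52)^0.400 = 890 K; PV^γ = const ⇒ P₂ = 2860 kPa.
ΔU = nCvΔT = 0.512×20.8×(890−449) = 4690 J.
Q = 0 for an adiabatic process, so W = −ΔU = -4690 J.
State after step 1: P = 2860 kPa, V = 1.33 L, T = 890 K.
Step 2 — Isothermal: T stays 890 K; PV = const ⇒ V₂ = 2.80 L, P₂ = 1350 kPa.
ΔU = 0 (ideal gas, T constant).
W = nRT ln(V₂/V₁) = 0.512×8.314×890×ln(2.12) = 2840 J.
Q = ΔU + W = 2840 J.
Net over both steps: W = -1850 J, Q = 2840 J, ΔU = 4690 J.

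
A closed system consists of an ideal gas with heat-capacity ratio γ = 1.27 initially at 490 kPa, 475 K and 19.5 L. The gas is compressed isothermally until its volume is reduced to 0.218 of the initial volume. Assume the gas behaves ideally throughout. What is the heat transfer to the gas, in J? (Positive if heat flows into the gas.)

n = P₁V₁/(RT₁) = 490×19.5/(8.314×475) = 2.42 mol.
Isothermal: T stays 475 K; PV = const ⇒ V₂ = 4.25 L, P₂ = 2250 kPa.
ΔU = 0 (ideal gas, T constant).
W = nRT ln(V₂/V₁) = 2.42×8.314×475×ln(0.218) = -14600 J.
Q = ΔU + W = -14600 J.

-14600 J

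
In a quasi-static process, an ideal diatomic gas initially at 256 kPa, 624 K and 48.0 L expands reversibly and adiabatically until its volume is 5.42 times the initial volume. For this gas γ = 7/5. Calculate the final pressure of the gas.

24.0 kPa

Adiabatic: TV^(γ−1) = const ⇒ T₂ = 624×(0.185)^0.400 = 317 K; PV^γ = const ⇒ P₂ = 24.0 kPa.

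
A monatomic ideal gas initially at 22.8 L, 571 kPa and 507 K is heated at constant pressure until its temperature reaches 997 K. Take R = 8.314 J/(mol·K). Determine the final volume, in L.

44.8 L

Isobaric: P stays 571 kPa; V/T = const ⇒ T₂ = 997 K, V₂ = 44.8 L.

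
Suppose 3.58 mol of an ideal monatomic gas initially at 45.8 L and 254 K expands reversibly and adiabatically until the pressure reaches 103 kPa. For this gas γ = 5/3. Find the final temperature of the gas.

P₁ = nRT₁/V₁ = 3.58×8.314×254/45.8 = 165 kPa.
Adiabatic: T₂/T₁ = (P₂/P₁)^((γ−1)/γ) ⇒ T₂ = 254×(0.624)^0.400 = 210 K; V₂ = 60.8 L.

210 K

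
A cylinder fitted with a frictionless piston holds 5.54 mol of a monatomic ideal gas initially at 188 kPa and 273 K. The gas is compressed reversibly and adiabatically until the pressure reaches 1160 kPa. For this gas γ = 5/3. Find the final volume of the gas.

V₁ = nRT₁/P₁ = 5.54×8.314×273/188 = 66.9 L.
Adiabatic: T₂/T₁ = (P₂/P₁)^((γ−1)/γ) ⇒ T₂ = 273×(6.17)^0.400 = 565 K; V₂ = 22.4 L.

22.4 L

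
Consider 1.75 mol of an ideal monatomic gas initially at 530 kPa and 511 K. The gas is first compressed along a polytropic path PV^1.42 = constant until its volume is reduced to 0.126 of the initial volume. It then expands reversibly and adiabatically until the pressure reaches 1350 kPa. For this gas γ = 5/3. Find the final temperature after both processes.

V₁ = nRT₁/P₁ = 1.75×8.314×511/530 = 14.0 L.
Step 1 — Polytropic n=1.42: T₂ = T₁(V₁/V₂)^(n−1) = 511×(7.94)^0.42 = 1220 K; P₂ = P₁(V₁/V₂)^n = 10000 kPa.
W = (P₁V₁−P₂V₂)/(n−1) = (530×14.0−10000×1.77)/0.42 = -24600 J.
ΔU = nCvΔT = 1.75×12.5×(1220−511) = 15500 J.
Q = ΔU + W = -9080 J.
State after step 1: P = 10000 kPa, V = 1.77 L, T = 1220 K.
Step 2 — Adiabatic: T₂/T₁ = (P₂/P₁)^((γ−1)/γ) ⇒ T₂ = 1220×(0.134)^0.400 = 547 K; V₂ = 5.89 L.
ΔU = nCvΔT = 1.75×12.5×(547−1220) = -14700 J.
Q = 0 for an adiabatic process, so W = −ΔU = 14700 J.
Net over both steps: W = -9860 J, Q = -9080 J, ΔU = 778 J.

547 K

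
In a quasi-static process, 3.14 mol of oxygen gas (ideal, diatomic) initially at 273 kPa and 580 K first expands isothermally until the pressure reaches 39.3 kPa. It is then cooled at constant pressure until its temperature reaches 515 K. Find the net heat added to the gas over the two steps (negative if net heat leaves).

V₁ = nRT₁/P₁ = 3.14×8.314×580/273 = 55.5 L.
Step 1 — Isothermal: T stays 580 K; PV = const ⇒ V₂ = 385 L, P₂ = 39.3 kPa.
ΔU = 0 (ideal gas, T constant).
W = nRT ln(V₂/V₁) = 3.14×8.314×580×ln(6.95) = 29300 J.
Q = ΔU + W = 29300 J.
State after step 1: P = 39.3 kPa, V = 385 L, T = 580 K.
Step 2 — Isobaric: P stays 39.3 kPa; V/T = const ⇒ T₂ = 515 K, V₂ = 342 L.
W = PΔV = 39.3×(342−385) kPa·L = -1700 J.
ΔU = nCvΔT = 3.14×20.8×(515−580) = -4240 J.
Q = ΔU + W = nCpΔT = -5940 J.
Net over both steps: W = 27700 J, Q = 23400 J, ΔU = -4240 J.

23400 J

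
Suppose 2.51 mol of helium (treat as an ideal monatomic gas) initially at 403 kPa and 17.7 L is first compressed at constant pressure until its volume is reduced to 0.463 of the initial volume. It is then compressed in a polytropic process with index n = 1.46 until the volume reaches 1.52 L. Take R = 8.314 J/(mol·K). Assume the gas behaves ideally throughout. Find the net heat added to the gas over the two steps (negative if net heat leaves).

-12200 J

T₁ = P₁V₁/(nR) = 403×17.7/(2.51×8.314) = 342 K.
Step 1 — Isobaric: P stays 403 kPa; V/T = const ⇒ T₂ = 158 K, V₂ = 8.20 L.
W = PΔV = 403×(8.20−17.7) kPa·L = -3830 J.
ΔU = nCvΔT = 2.51×12.5×(158−342) = -5750 J.
Q = ΔU + W = nCpΔT = -9580 J.
State after step 1: P = 403 kPa, V = 8.20 L, T = 158 K.
Step 2 — Polytropic n=1.46: T₂ = T₁(V₁/V₂)^(n−1) = 158×(5.39)^0.46 = 344 K; P₂ = P₁(V₁/V₂)^n = 4720 kPa.
W = (P₁V₁−P₂V₂)/(n−1) = (403×8.20−4720×1.52)/0.46 = -8400 J.
ΔU = nCvΔT = 2.51×12.5×(344−158) = 5800 J.
Q = ΔU + W = -2610 J.
Net over both steps: W = -12200 J, Q = -12200 J, ΔU = 53.5 J.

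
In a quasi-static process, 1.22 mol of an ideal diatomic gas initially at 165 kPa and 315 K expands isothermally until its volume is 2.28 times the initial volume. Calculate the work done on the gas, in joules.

V₁ = nRT₁/P₁ = 1.22×8.314×315/165 = 19.4 L.
Isothermal: T stays 315 K; PV = const ⇒ V₂ = 44.2 L, P₂ = 72.4 kPa.
W = nRT ln(V₂/V₁) = 1.22×8.314×315×ln(2.28) = 2630 J.
Work done on the gas = −W_by = -2630 J.

-2630 J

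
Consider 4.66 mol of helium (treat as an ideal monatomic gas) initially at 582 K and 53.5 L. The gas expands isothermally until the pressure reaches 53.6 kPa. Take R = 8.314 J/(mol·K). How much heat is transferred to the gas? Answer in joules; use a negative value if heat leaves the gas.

46500 J

P₁ = nRT₁/V₁ = 4.66×8.314×582/53.5 = 421 kPa.
Isothermal: T stays 582 K; PV = const ⇒ V₂ = 421 L, P₂ = 53.6 kPa.
ΔU = 0 (ideal gas, T constant).
W = nRT ln(V₂/V₁) = 4.66×8.314×582×ln(7.86) = 46500 J.
Q = ΔU + W = 46500 J.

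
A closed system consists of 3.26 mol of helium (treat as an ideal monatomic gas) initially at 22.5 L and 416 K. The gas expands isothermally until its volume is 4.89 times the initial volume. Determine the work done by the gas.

P₁ = nRT₁/V₁ = 3.26×8.314×416/22.5 = 501 kPa.
Isothermal: T stays 416 K; PV = const ⇒ V₂ = 110 L, P₂ = 102 kPa.
W = nRT ln(V₂/V₁) = 3.26×8.314×416×ln(4.89) = 17900 J.

17900 J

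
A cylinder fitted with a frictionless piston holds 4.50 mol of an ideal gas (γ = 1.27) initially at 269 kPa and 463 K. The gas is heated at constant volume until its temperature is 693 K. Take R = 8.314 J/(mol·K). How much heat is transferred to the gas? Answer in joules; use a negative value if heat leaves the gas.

31900 J

V₁ = nRT₁/P₁ = 4.50×8.314×463/269 = 64.4 L.
Isochoric: V stays 64.4 L; P/T = const ⇒ T₂ = 693 K, P₂ = 403 kPa.
W = 0 (no volume change).
ΔU = nCvΔT = 4.50×30.8×(693−463) = 31900 J.
Q = ΔU = 31900 J.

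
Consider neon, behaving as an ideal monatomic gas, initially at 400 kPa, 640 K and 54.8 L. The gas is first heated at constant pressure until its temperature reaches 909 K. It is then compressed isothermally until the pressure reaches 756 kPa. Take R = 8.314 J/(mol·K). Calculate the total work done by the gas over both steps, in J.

-10600 J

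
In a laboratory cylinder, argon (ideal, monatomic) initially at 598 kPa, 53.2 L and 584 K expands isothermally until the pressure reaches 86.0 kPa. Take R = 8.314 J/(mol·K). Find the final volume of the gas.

Isothermal: T stays 584 K; PV = const ⇒ V₂ = 370 L, P₂ = 86.0 kPa.

370 L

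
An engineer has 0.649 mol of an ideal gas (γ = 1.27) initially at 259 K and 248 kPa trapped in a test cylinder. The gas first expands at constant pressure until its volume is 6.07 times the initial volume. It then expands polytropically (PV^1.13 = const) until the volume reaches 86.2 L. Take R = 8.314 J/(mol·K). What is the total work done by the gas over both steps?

14500 J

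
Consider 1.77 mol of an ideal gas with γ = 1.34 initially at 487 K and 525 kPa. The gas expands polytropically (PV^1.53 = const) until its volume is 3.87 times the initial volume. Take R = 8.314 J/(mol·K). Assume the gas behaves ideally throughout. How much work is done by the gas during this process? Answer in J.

6920 J

V₁ = nRT₁/P₁ = 1.77×8.314×487/525 = 13.7 L.
Polytropic n=1.53: T₂ = T₁(V₁/V₂)^(n−1) = 487×(0.258)^0.53 = 238 K; P₂ = P₁(V₁/V₂)^n = 66.2 kPa.
W = (P₁V₁−P₂V₂)/(n−1) = (525×13.7−66.2×52.8)/0.53 = 6920 J.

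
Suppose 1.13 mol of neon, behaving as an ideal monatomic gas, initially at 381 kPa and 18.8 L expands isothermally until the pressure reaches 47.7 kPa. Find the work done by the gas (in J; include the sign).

14900 J

T₁ = P₁V₁/(nR) = 381×18.8/(1.13×8.314) = 762 K.
Isothermal: T stays 762 K; PV = const ⇒ V₂ = 150 L, P₂ = 47.7 kPa.
W = nRT ln(V₂/V₁) = 1.13×8.314×762×ln(7.99) = 14900 J.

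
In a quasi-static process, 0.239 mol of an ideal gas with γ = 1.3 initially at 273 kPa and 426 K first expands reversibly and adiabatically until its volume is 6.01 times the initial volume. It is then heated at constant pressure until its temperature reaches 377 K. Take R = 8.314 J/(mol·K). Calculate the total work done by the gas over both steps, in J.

V₁ = nRT₁/P₁ = 0.239×8.314×426/273 = 3.10 L.
Step 1 — Adiabatic: TV^(γ−1) = const ⇒ T₂ = 426×(0.166)^0.300 = 249 K; PV^γ = const ⇒ P₂ = 26.5 kPa.
ΔU = nCvΔT = 0.239×27.7×(249−426) = -1170 J.
Q = 0 for an adiabatic process, so W = −ΔU = 1170 J.
State after step 1: P = 26.5 kPa, V = 18.6 L, T = 249 K.
Step 2 — Isobaric: P stays 26.5 kPa; V/T = const ⇒ T₂ = 377 K, V₂ = 28.2 L.
W = PΔV = 26.5×(28.2−18.6) kPa·L = 255 J.
ΔU = nCvΔT = 0.239×27.7×(377−249) = 850 J.
Q = ΔU + W = nCpΔT = 1100 J.
Net over both steps: W = 1430 J, Q = 1100 J, ΔU = -325 J.

1430 J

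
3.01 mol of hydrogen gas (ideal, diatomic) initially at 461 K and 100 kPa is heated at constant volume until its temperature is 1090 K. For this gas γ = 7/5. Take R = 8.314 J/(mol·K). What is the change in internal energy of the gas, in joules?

39400 J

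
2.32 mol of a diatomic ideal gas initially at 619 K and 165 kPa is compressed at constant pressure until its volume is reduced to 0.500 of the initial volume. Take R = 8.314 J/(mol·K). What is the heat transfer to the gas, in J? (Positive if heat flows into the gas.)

V₁ = nRT₁/P₁ = 2.32×8.314×619/165 = 72.4 L.
Isobaric: P stays 165 kPa; V/T = const ⇒ T₂ = 310 K, V₂ = 36.2 L.
W = PΔV = 165×(36.2−72.4) kPa·L = -5970 J.
ΔU = nCvΔT = 2.32×20.8×(310−619) = -14900 J.
Q = ΔU + W = nCpΔT = -20900 J.

-20900 J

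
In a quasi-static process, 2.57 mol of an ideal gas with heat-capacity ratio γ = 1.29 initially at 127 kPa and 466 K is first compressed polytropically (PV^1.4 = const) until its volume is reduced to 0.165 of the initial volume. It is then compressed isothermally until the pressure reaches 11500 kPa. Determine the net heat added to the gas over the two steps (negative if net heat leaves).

V₁ = nRT₁/P₁ = 2.57×8.314×466/127 = 78.4 L.
Step 1 — Polytropic n=1.4: T₂ = T₁(V₁/V₂)^(n−1) = 466×(6.06)^0.40 = 958 K; P₂ = P₁(V₁/V₂)^n = 1580 kPa.
W = (P₁V₁−P₂V₂)/(n−1) = (127×78.4−1580×12.9)/0.40 = -26300 J.
ΔU = nCvΔT = 2.57×28.7×(958−466) = 36300 J.
Q = ΔU + W = 9970 J.
State after step 1: P = 1580 kPa, V = 12.9 L, T = 958 K.
Step 2 — Isothermal: T stays 958 K; PV = const ⇒ V₂ = 1.78 L, P₂ = 11500 kPa.
ΔU = 0 (ideal gas, T constant).
W = nRT ln(V₂/V₁) = 2.57×8.314×958×ln(0.138) = -40600 J.
Q = ΔU + W = -40600 J.
Net over both steps: W = -66900 J, Q = -30600 J, ΔU = 36300 J.

-30600 J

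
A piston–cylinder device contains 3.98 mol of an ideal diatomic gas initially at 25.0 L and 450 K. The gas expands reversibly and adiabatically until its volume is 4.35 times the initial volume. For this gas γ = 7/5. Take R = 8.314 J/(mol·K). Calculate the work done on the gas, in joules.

-16600 J

P₁ = nRT₁/V₁ = 3.98×8.314×450/25.0 = 596 kPa.
Adiabatic: TV^(γ−1) = const ⇒ T₂ = 450×(0.230)^0.400 = 250 K; PV^γ = const ⇒ P₂ = 76.0 kPa.
ΔU = nCvΔT = 3.98×20.8×(250−450) = -16600 J.
Q = 0 for an adiabatic process, so W = −ΔU = 16600 J.
Work done on the gas = −W_by = -16600 J.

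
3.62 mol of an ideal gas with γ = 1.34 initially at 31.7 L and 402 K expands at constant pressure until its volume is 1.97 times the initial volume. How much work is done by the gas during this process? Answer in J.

P₁ = nRT₁/V₁ = 3.62×8.314×402/31.7 = 382 kPa.
Isobaric: P stays 382 kPa; V/T = const ⇒ T₂ = 792 K, V₂ = 62.4 L.
W = PΔV = 382×(62.4−31.7) kPa·L = 11700 J.

11700 J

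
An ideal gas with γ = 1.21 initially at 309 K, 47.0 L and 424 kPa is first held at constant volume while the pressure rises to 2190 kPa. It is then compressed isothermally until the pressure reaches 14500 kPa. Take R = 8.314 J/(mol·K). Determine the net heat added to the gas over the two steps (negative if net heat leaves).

n = P₁V₁/(RT₁) = 424×47.0/(8.314×309) = 7.76 mol.
Step 1 — Isochoric: V stays 47.0 L; P/T = const ⇒ T₂ = 1600 K, P₂ = 2190 kPa.
W = 0 (no volume change).
ΔU = nCvΔT = 7.76×39.6×(1600−309) = 395000 J.
Q = ΔU = 395000 J.
State after step 1: P = 2190 kPa, V = 47.0 L, T = 1600 K.
Step 2 — Isothermal: T stays 1600 K; PV = const ⇒ V₂ = 7.10 L, P₂ = 14500 kPa.
ΔU = 0 (ideal gas, T constant).
W = nRT ln(V₂/V₁) = 7.76×8.314×1600×ln(0.151) = -195000 J.
Q = ΔU + W = -195000 J.
Net over both steps: W = -195000 J, Q = 201000 J, ΔU = 395000 J.

201000 J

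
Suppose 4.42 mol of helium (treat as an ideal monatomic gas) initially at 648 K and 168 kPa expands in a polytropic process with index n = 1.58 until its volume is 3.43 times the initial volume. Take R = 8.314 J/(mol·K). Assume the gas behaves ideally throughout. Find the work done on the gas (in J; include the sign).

-21000 J

V₁ = nRT₁/P₁ = 4.42×8.314×648/168 = 142 L.
Polytropic n=1.58: T₂ = T₁(V₁/V₂)^(n−1) = 648×(0.292)^0.58 = 317 K; P₂ = P₁(V₁/V₂)^n = 24.0 kPa.
W = (P₁V₁−P₂V₂)/(n−1) = (168×142−24.0×486)/0.58 = 21000 J.
Work done on the gas = −W_by = -21000 J.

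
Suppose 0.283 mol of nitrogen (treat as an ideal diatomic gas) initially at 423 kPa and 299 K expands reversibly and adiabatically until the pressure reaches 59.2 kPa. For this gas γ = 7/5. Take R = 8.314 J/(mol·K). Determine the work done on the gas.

-756 J

V₁ = nRT₁/P₁ = 0.283×8.314×299/423 = 1.66 L.
Adiabatic: T₂/T₁ = (P₂/P₁)^((γ−1)/γ) ⇒ T₂ = 299×(0.140)^0.286 = 170 K; V₂ = 6.78 L.
ΔU = nCvΔT = 0.283×20.8×(170−299) = -756 J.
Q = 0 for an adiabatic process, so W = −ΔU = 756 J.
Work done on the gas = −W_by = -756 J.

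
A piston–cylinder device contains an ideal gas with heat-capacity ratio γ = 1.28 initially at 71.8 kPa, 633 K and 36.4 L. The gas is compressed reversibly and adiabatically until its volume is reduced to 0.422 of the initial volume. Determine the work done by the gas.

-2550 J

n = P₁V₁/(RT₁) = 71.8×36.4/(8.314×633) = 0.497 mol.
Adiabatic: TV^(γ−1) = const ⇒ T₂ = 633×(2.37)^0.280 = 806 K; PV^γ = const ⇒ P₂ = 217 kPa.
ΔU = nCvΔT = 0.497×29.7×(806−633) = 2550 J.
Q = 0 for an adiabatic process, so W = −ΔU = -2550 J.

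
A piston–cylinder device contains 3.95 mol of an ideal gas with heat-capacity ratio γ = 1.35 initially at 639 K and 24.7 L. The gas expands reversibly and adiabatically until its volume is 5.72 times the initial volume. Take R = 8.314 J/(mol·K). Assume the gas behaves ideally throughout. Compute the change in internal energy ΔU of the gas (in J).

-27400 J

P₁ = nRT₁/V₁ = 3.95×8.314×639/24.7 = 850 kPa.
Adiabatic: TV^(γ−1) = const ⇒ T₂ = 639×(0.175)^0.350 = 347 K; PV^γ = const ⇒ P₂ = 80.7 kPa.
For an ideal gas ΔU = nCvΔT with Cv = R/(γ−1) = 23.8 J/(mol·K).
ΔU = 3.95×23.8×(347−639) = -27400 J.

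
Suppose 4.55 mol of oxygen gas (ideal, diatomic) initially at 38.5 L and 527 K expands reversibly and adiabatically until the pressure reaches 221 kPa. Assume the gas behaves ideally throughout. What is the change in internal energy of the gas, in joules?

-10800 J

P₁ = nRT₁/V₁ = 4.55×8.314×527/38.5 = 518 kPa.
Adiabatic: T₂/T₁ = (P₂/P₁)^((γ−1)/γ) ⇒ T₂ = 527×(0.427)^0.286 = 413 K; V₂ = 70.7 L.
For an ideal gas ΔU = nCvΔT with Cv = (5/2)R = 20.8 J/(mol·K).
ΔU = 4.55×20.8×(413−527) = -10800 J.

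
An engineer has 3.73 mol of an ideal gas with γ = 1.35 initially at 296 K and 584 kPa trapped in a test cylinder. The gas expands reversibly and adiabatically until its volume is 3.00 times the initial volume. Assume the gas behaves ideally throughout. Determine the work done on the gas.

-8370 J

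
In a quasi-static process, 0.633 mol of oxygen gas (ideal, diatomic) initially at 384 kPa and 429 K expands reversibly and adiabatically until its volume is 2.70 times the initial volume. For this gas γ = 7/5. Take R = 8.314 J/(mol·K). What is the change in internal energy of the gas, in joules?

-1850 J

V₁ = nRT₁/P₁ = 0.633×8.314×429/384 = 5.88 L.
Adiabatic: TV^(γ−1) = const ⇒ T₂ = 429×(0.370)^0.400 = 288 K; PV^γ = const ⇒ P₂ = 95.6 kPa.
For an ideal gas ΔU = nCvΔT with Cv = (5/2)R = 20.8 J/(mol·K).
ΔU = 0.633×20.8×(288−429) = -1850 J.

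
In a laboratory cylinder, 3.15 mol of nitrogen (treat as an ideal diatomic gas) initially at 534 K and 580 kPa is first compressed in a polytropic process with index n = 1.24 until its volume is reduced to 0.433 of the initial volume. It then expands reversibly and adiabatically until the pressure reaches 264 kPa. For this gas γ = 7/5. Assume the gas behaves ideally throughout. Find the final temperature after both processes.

388 K

V₁ = nRT₁/P₁ = 3.15×8.314×534/580 = 24.1 L.
Step 1 — Polytropic n=1.24: T₂ = T₁(V₁/V₂)^(n−1) = 534×(2.31)^0.24 = 653 K; P₂ = P₁(V₁/V₂)^n = 1640 kPa.
W = (P₁V₁−P₂V₂)/(n−1) = (580×24.1−1640×10.4)/0.24 = -13000 J.
ΔU = nCvΔT = 3.15×20.8×(653−534) = 7780 J.
Q = ΔU + W = -5190 J.
State after step 1: P = 1640 kPa, V = 10.4 L, T = 653 K.
Step 2 — Adiabatic: T₂/T₁ = (P₂/P₁)^((γ−1)/γ) ⇒ T₂ = 653×(0.161)^0.286 = 388 K; V₂ = 38.4 L.
ΔU = nCvΔT = 3.15×20.8×(388−653) = -17400 J.
Q = 0 for an adiabatic process, so W = −ΔU = 17400 J.
Net over both steps: W = 4400 J, Q = -5190 J, ΔU = -9590 J.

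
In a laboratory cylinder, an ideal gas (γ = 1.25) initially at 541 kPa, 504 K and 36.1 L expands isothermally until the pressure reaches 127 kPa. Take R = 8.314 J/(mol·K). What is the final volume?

Isothermal: T stays 504 K; PV = const ⇒ V₂ = 154 L, P₂ = 127 kPa.

154 L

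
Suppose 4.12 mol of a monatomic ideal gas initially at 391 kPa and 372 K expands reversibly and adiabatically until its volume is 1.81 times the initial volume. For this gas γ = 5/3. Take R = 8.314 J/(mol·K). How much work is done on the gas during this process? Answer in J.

-6240 J

V₁ = nRT₁/P₁ = 4.12×8.314×372/391 = 32.6 L.
Adiabatic: TV^(γ−1) = const ⇒ T₂ = 372×(0.552)^0.667 = 250 K; PV^γ = const ⇒ P₂ = 145 kPa.
ΔU = nCvΔT = 4.12×12.5×(250−372) = -6240 J.
Q = 0 for an adiabatic process, so W = −ΔU = 6240 J.
Work done on the gas = −W_by = -6240 J.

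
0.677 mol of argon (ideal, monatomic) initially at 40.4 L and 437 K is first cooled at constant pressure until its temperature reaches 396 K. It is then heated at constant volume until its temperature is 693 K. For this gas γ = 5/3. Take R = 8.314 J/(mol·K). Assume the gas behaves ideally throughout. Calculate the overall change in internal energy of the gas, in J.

P₁ = nRT₁/V₁ = 0.677×8.314×437/40.4 = 60.9 kPa.
Step 1 — Isobaric: P stays 60.9 kPa; V/T = const ⇒ T₂ = 396 K, V₂ = 36.6 L.
W = PΔV = 60.9×(36.6−40.4) kPa·L = -231 J.
ΔU = nCvΔT = 0.677×12.5×(396−437) = -346 J.
Q = ΔU + W = nCpΔT = -577 J.
State after step 1: P = 60.9 kPa, V = 36.6 L, T = 396 K.
Step 2 — Isochoric: V stays 36.6 L; P/T = const ⇒ T₂ = 693 K, P₂ = 107 kPa.
W = 0 (no volume change).
ΔU = nCvΔT = 0.677×12.5×(693−396) = 2510 J.
Q = ΔU = 2510 J.
Net over both steps: W = -231 J, Q = 1930 J, ΔU = 2160 J.

2160 J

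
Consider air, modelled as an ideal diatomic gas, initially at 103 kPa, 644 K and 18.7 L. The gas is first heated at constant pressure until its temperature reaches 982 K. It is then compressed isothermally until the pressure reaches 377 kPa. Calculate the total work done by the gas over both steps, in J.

-2800 J

n = P₁V₁/(RT₁) = 103×18.7/(8.314×644) = 0.360 mol.
Step 1 — Isobaric: P stays 103 kPa; V/T = const ⇒ T₂ = 982 K, V₂ = 28.5 L.
W = PΔV = 103×(28.5−18.7) kPa·L = 1010 J.
ΔU = nCvΔT = 0.360×20.8×(982−644) = 2530 J.
Q = ΔU + W = nCpΔT = 3540 J.
State after step 1: P = 103 kPa, V = 28.5 L, T = 982 K.
Step 2 — Isothermal: T stays 982 K; PV = const ⇒ V₂ = 7.79 L, P₂ = 377 kPa.
ΔU = 0 (ideal gas, T constant).
W = nRT ln(V₂/V₁) = 0.360×8.314×982×ln(0.273) = -3810 J.
Q = ΔU + W = -3810 J.
Net over both steps: W = -2800 J, Q = -273 J, ΔU = 2530 J.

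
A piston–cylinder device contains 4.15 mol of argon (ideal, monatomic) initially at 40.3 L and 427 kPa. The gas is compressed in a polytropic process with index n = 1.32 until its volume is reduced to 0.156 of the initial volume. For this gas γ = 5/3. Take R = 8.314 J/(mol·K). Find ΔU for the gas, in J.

T₁ = P₁V₁/(nR) = 427×40.3/(4.15×8.314) = 499 K.
Polytropic n=1.32: T₂ = T₁(V₁/V₂)^(n−1) = 499×(6.41)^0.32 = 904 K; P₂ = P₁(V₁/V₂)^n = 4960 kPa.
For an ideal gas ΔU = nCvΔT with Cv = (3/2)R = 12.5 J/(mol·K).
ΔU = 4.15×12.5×(904−499) = 21000 J.

21000 J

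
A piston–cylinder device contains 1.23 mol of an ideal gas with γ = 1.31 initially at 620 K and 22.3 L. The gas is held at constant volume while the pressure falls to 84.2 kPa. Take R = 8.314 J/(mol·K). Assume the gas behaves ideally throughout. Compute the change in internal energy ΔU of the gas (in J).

-14400 J

P₁ = nRT₁/V₁ = 1.23×8.314×620/22.3 = 284 kPa.
Isochoric: V stays 22.3 L; P/T = const ⇒ T₂ = 184 K, P₂ = 84.2 kPa.
For an ideal gas ΔU = nCvΔT with Cv = R/(γ−1) = 26.8 J/(mol·K).
ΔU = 1.23×26.8×(184−620) = -14400 J.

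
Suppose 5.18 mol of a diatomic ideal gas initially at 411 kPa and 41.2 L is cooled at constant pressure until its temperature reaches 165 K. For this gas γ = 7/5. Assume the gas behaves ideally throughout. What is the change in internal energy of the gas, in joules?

-24600 J

T₁ = P₁V₁/(nR) = 411×41.2/(5.18×8.314) = 393 K.
Isobaric: P stays 411 kPa; V/T = const ⇒ T₂ = 165 K, V₂ = 17.3 L.
For an ideal gas ΔU = nCvΔT with Cv = (5/2)R = 20.8 J/(mol·K).
ΔU = 5.18×20.8×(165−393) = -24600 J.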